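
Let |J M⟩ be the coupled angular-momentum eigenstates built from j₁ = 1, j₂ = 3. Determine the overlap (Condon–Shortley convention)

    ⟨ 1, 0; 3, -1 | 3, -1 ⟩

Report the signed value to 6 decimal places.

+√(1/12) = +0.288675

j₁+j₂−J=1  J+j₁−j₂=1  J−j₁+j₂=5  j₁+j₂+J+1=8
(j₁±m₁, j₂±m₂, J±M) = (1,1,2,4,2,4)
P² = 48
sum k=0..1:
  [0] +1/12 = 1/12
  [1] −1/24 = -1/24
S = 1/24
C² = P²·S² = 1/12 ; C = +0.288675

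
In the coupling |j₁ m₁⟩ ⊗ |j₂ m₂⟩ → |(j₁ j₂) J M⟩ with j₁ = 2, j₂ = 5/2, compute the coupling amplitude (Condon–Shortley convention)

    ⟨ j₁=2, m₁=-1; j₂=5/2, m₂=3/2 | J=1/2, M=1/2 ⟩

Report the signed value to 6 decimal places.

-0.516398  (= −√(4/15))

triangle: 4!·0!·1!/6! = 24/720
(j±m)!: 1!·3!·4!·1!·1!·0! = 144
prefactor² = (2J+1)·Δ·N² = 48/5
  k=3: −1/(3!·1!·0!·1!·0!·0!) = -1/6
Σ = -1/6  ⇒  CG² = 48/5·(-1/6)² = 4/15
CG = −√(4/15) = -0.516398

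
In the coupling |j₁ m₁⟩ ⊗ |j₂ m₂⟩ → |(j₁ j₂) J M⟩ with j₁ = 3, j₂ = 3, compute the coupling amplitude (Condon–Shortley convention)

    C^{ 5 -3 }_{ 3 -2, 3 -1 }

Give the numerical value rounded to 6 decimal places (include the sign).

√[11·1!5!5!/12! · 1!5!2!4!2!8!] = √(153600)
  +(−1)^0/∏(0,1,5,2,0,3)! = 1/1440  (running 1/1440)
  +(−1)^1/∏(1,0,4,1,1,4)! = -1/576  (running -1/960)
⟨..|..⟩ = √(153600)·(-1/960) = -0.408248

-0.408248  (= −√(1/6))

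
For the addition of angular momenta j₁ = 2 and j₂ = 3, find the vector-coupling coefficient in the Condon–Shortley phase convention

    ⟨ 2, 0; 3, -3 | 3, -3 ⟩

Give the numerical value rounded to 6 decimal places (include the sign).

√[7·2!2!4!/9! · 2!2!0!6!0!6!] = √(3840)
  +(−1)^0/∏(0,2,2,0,0,4)! = 1/96  (running 1/96)
⟨..|..⟩ = √(3840)·(1/96) = +0.645497

+√(5/12) ≈ +0.645497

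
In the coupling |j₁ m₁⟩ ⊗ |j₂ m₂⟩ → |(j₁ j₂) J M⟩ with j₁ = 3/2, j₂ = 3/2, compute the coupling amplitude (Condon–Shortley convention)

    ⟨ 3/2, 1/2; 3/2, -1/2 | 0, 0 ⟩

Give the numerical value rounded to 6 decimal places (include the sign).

j₁+j₂−J=3  J+j₁−j₂=0  J−j₁+j₂=0  j₁+j₂+J+1=4
(j₁±m₁, j₂±m₂, J±M) = (2,1,1,2,0,0)
P² = 1
sum k=1..1:
  [1] −1/2 = -1/2
S = -1/2
C² = P²·S² = 1/4 ; C = -0.500000

-0.500000  (= −√(1/4))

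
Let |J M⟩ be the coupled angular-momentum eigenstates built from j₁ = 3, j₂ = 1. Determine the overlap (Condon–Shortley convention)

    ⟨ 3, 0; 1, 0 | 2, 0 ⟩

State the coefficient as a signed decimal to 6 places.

j₁+j₂−J=2  J+j₁−j₂=4  J−j₁+j₂=0  j₁+j₂+J+1=7
(j₁±m₁, j₂±m₂, J±M) = (3,3,1,1,2,2)
P² = 48/7
sum k=1..1:
  [1] −1/4 = -1/4
S = -1/4
C² = P²·S² = 3/7 ; C = -0.654654

−√(3/7) ≈ -0.654654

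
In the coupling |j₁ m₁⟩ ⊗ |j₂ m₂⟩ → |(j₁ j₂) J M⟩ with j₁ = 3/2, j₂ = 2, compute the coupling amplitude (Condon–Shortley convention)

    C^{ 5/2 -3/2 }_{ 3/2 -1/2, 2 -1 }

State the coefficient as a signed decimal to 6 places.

+√(1/35) ≈ +0.169031

√[6·1!2!3!/7! · 1!2!1!3!1!4!] = √(144/35)
  +(−1)^0/∏(0,1,2,1,0,2)! = 1/4  (running 1/4)
  +(−1)^1/∏(1,0,1,0,1,3)! = -1/6  (running 1/12)
⟨..|..⟩ = √(144/35)·(1/12) = +0.169031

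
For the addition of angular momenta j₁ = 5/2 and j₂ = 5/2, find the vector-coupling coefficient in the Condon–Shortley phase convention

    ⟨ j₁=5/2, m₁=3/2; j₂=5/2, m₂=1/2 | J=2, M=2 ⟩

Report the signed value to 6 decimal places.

j₁+j₂−J=3  J+j₁−j₂=2  J−j₁+j₂=2  j₁+j₂+J+1=8
(j₁±m₁, j₂±m₂, J±M) = (4,1,3,2,4,0)
P² = 144/7
sum k=1..1:
  [1] −1/8 = -1/8
S = -1/8
C² = P²·S² = 9/28 ; C = -0.566947

−√(9/28) = -0.566947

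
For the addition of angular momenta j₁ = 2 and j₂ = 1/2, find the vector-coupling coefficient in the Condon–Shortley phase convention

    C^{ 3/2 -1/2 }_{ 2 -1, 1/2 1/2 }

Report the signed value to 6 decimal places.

-0.774597

triangle: 1!*3!*0!/5! = 6/120
(j±m)!: 1!*3!*1!*0!*1!*2! = 12
prefactor² = (2J+1)*Δ*N² = 12/5
  k=1: −1/(1!*0!*2!*0!*1!*0!) = -1/2
Σ = -1/2  ⇒  CG² = 12/5*(-1/2)² = 3/5
CG = −√(3/5) = -0.774597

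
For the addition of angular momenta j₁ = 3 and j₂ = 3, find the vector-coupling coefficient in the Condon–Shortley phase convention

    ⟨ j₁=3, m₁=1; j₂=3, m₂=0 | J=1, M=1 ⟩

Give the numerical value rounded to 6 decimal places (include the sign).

j₁+j₂−J=5  J+j₁−j₂=1  J−j₁+j₂=1  j₁+j₂+J+1=8
(j₁±m₁, j₂±m₂, J±M) = (4,2,3,3,2,0)
P² = 216/7
sum k=2..2:
  [2] +1/12 = 1/12
S = 1/12
C² = P²·S² = 3/14 ; C = +0.462910

+0.462910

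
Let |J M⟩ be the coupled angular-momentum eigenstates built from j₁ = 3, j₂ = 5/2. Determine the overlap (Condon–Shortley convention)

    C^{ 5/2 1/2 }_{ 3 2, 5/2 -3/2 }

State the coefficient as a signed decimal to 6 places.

j₁+j₂−J=3  J+j₁−j₂=3  J−j₁+j₂=2  j₁+j₂+J+1=9
(j₁±m₁, j₂±m₂, J±M) = (5,1,1,4,3,2)
P² = 288/7
sum k=0..1:
  [0] +1/12 = 1/12
  [1] −1/24 = -1/24
S = 1/24
C² = P²·S² = 1/14 ; C = +0.267261

+√(1/14) = +0.267261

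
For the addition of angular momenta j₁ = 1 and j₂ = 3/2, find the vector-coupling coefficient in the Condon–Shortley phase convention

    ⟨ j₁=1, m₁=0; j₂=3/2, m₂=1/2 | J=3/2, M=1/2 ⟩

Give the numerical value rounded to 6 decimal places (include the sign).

triangle: 1!*1!*2!/5! = 2/120
(j±m)!: 1!*1!*2!*1!*2!*1! = 4
prefactor² = (2J+1)*Δ*N² = 4/15
  k=0: +1/(0!*1!*1!*2!*0!*0!) = 1/2
  k=1: −1/(1!*0!*0!*1!*1!*1!) = -1
Σ = -1/2  ⇒  CG² = 4/15*(-1/2)² = 1/15
CG = −√(1/15) = -0.258199

-0.258199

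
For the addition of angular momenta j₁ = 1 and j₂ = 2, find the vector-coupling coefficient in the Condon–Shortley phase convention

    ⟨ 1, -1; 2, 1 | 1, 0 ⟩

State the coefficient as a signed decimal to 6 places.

triangle: 2!*0!*2!/5! = 4/120
(j±m)!: 0!*2!*3!*1!*1!*1! = 12
prefactor² = (2J+1)*Δ*N² = 6/5
  k=2: +1/(2!*0!*0!*1!*0!*1!) = 1/2
Σ = 1/2  ⇒  CG² = 6/5*1/2² = 3/10
CG = +√(3/10) = +0.547723

+√(3/10) ≈ +0.547723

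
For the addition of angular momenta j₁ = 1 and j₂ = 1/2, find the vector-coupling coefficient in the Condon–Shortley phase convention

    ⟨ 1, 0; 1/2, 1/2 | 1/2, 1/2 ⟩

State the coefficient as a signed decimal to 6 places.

j₁+j₂−J=1  J+j₁−j₂=1  J−j₁+j₂=0  j₁+j₂+J+1=3
(j₁±m₁, j₂±m₂, J±M) = (1,1,1,0,1,0)
P² = 1/3
sum k=1..1:
  [1] −1/1 = -1
S = -1
C² = P²·S² = 1/3 ; C = -0.577350

−√(1/3) ≈ -0.577350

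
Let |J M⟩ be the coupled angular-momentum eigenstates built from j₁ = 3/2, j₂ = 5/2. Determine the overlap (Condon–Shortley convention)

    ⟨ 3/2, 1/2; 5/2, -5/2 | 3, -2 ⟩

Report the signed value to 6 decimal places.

+0.645497  (= +√(5/12))

triangle: 1!×2!×4!/8! = 48/40320
(j±m)!: 2!×1!×0!×5!×1!×5! = 28800
prefactor² = (2J+1)×Δ×N² = 240
  k=0: +1/(0!×1!×1!×0!×1!×4!) = 1/24
Σ = 1/24  ⇒  CG² = 240×1/24² = 5/12
CG = +√(5/12) = +0.645497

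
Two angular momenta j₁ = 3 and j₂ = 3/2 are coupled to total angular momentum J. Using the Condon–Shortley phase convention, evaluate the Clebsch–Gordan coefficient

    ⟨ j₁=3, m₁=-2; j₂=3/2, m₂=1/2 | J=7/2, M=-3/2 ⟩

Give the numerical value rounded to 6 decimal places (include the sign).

√[8·1!5!2!/9! · 1!5!2!1!2!5!] = √(6400/21)
  +(−1)^0/∏(0,1,5,2,0,0)! = 1/240  (running 1/240)
  +(−1)^1/∏(1,0,4,1,1,1)! = -1/24  (running -3/80)
⟨..|..⟩ = √(6400/21)·(-3/80) = -0.654654

−√(3/7) ≈ -0.654654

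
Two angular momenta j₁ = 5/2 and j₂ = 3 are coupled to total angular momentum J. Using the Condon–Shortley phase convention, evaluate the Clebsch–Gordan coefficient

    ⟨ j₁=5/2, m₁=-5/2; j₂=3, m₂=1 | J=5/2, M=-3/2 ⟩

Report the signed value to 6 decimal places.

-0.534522  (= −√(2/7))

triangle: 3!*2!*3!/9! = 72/362880
(j±m)!: 0!*5!*4!*2!*1!*4! = 138240
prefactor² = (2J+1)*Δ*N² = 1152/7
  k=3: −1/(3!*0!*2!*1!*0!*2!) = -1/24
Σ = -1/24  ⇒  CG² = 1152/7*(-1/24)² = 2/7
CG = −√(2/7) = -0.534522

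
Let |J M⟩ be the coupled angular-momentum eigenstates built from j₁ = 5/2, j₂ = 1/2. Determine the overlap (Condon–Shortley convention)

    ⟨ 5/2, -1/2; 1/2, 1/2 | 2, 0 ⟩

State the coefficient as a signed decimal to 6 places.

−√(1/2) = -0.707107

√[5·1!4!0!/6! · 2!3!1!0!2!2!] = √(8)
  +(−1)^1/∏(1,0,2,0,2,0)! = -1/4  (running -1/4)
⟨..|..⟩ = √(8)·(-1/4) = -0.707107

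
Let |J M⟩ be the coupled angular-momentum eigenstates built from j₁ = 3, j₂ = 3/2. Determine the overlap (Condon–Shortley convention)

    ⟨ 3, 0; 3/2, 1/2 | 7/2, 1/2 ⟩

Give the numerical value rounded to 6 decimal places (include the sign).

−√(2/21) = -0.308607

√[8·1!5!2!/9! · 3!3!2!1!4!3!] = √(384/7)
  +(−1)^0/∏(0,1,3,2,2,0)! = 1/24  (running 1/24)
  +(−1)^1/∏(1,0,2,1,3,1)! = -1/12  (running -1/24)
⟨..|..⟩ = √(384/7)·(-1/24) = -0.308607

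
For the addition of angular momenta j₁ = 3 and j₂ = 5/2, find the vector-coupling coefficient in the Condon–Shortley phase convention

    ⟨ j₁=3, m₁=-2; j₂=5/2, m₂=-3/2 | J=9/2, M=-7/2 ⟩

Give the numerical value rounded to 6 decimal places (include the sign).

√[10·1!5!4!/11! · 1!5!1!4!1!8!] = √(921600/11)
  +(−1)^0/∏(0,1,5,1,0,3)! = 1/720  (running 1/720)
  +(−1)^1/∏(1,0,4,0,1,4)! = -1/576  (running -1/2880)
⟨..|..⟩ = √(921600/11)·(-1/2880) = -0.100504

−√(1/99) ≈ -0.100504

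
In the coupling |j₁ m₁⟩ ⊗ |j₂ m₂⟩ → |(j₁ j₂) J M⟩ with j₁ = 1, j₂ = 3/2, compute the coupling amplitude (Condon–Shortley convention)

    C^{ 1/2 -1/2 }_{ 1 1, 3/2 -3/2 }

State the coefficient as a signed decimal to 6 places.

j₁+j₂−J=2  J+j₁−j₂=0  J−j₁+j₂=1  j₁+j₂+J+1=4
(j₁±m₁, j₂±m₂, J±M) = (2,0,0,3,0,1)
P² = 2
sum k=0..0:
  [0] +1/2 = 1/2
S = 1/2
C² = P²·S² = 1/2 ; C = +0.707107

+0.707107  (= +√(1/2))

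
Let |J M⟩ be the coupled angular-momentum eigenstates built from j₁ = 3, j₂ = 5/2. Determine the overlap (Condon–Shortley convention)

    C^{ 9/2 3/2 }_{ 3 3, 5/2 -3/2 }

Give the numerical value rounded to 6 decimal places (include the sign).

√[10·1!5!4!/11! · 6!0!1!4!6!3!] = √(4147200/77)
  +(−1)^0/∏(0,1,0,1,5,3)! = 1/720  (running 1/720)
⟨..|..⟩ = √(4147200/77)·(1/720) = +0.322329

+0.322329  (= +√(8/77))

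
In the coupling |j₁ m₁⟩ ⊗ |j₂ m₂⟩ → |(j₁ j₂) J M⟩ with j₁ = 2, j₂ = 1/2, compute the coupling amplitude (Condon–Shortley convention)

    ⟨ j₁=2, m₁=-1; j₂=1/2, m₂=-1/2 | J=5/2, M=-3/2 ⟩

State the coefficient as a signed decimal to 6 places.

triangle: 0!×4!×1!/6! = 24/720
(j±m)!: 1!×3!×0!×1!×1!×4! = 144
prefactor² = (2J+1)×Δ×N² = 144/5
  k=0: +1/(0!×0!×3!×0!×1!×1!) = 1/6
Σ = 1/6  ⇒  CG² = 144/5×1/6² = 4/5
CG = +√(4/5) = +0.894427

+√(4/5) ≈ +0.894427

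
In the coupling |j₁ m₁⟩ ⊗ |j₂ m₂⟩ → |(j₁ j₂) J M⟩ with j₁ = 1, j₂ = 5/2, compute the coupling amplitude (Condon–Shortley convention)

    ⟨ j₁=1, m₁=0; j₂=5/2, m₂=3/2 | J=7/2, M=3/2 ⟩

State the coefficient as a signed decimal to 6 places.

+0.690066

√[8·0!2!5!/8! · 1!1!4!1!5!2!] = √(1920/7)
  +(−1)^0/∏(0,0,1,4,1,1)! = 1/24  (running 1/24)
⟨..|..⟩ = √(1920/7)·(1/24) = +0.690066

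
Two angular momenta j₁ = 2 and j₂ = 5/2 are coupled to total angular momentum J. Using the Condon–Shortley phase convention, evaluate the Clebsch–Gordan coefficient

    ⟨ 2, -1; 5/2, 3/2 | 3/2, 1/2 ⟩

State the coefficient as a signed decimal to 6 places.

+0.138013  (= +√(2/105))

triangle: 3!·1!·2!/7! = 12/5040
(j±m)!: 1!·3!·4!·1!·2!·1! = 288
prefactor² = (2J+1)·Δ·N² = 96/35
  k=2: +1/(2!·1!·1!·2!·0!·0!) = 1/4
  k=3: −1/(3!·0!·0!·1!·1!·1!) = -1/6
Σ = 1/12  ⇒  CG² = 96/35·1/12² = 2/105
CG = +√(2/105) = +0.138013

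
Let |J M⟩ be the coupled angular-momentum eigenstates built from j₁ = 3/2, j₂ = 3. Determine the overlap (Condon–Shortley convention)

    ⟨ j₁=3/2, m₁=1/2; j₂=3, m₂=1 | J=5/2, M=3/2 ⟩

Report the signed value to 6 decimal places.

-0.591608  (= −√(7/20))

triangle: 2!×1!×4!/8! = 48/40320
(j±m)!: 2!×1!×4!×2!×4!×1! = 2304
prefactor² = (2J+1)×Δ×N² = 576/35
  k=0: +1/(0!×2!×1!×4!×0!×0!) = 1/48
  k=1: −1/(1!×1!×0!×3!×1!×1!) = -1/6
Σ = -7/48  ⇒  CG² = 576/35×(-7/48)² = 7/20
CG = −√(7/20) = -0.591608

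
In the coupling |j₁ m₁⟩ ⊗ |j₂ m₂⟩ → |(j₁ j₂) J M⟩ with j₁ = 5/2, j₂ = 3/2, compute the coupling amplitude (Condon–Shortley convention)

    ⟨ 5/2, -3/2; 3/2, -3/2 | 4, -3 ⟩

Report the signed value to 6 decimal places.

+0.790569  (= +√(5/8))

√[9·0!5!3!/9! · 1!4!0!3!1!7!] = √(12960)
  +(−1)^0/∏(0,0,4,0,1,3)! = 1/144  (running 1/144)
⟨..|..⟩ = √(12960)·(1/144) = +0.790569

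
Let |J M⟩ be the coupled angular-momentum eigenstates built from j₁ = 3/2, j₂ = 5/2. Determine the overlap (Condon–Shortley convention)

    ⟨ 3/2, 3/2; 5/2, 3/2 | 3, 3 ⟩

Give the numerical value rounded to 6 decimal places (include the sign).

j₁+j₂−J=1  J+j₁−j₂=2  J−j₁+j₂=4  j₁+j₂+J+1=8
(j₁±m₁, j₂±m₂, J±M) = (3,0,4,1,6,0)
P² = 864
sum k=0..0:
  [0] +1/48 = 1/48
S = 1/48
C² = P²·S² = 3/8 ; C = +0.612372

+0.612372  (= +√(3/8))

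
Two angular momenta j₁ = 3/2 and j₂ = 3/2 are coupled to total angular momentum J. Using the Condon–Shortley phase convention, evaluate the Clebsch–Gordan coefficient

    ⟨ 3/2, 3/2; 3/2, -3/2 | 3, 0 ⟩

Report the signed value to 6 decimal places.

+0.223607

triangle: 0!·3!·3!/7! = 36/5040
(j±m)!: 3!·0!·0!·3!·3!·3! = 1296
prefactor² = (2J+1)·Δ·N² = 324/5
  k=0: +1/(0!·0!·0!·0!·3!·3!) = 1/36
Σ = 1/36  ⇒  CG² = 324/5·1/36² = 1/20
CG = +√(1/20) = +0.223607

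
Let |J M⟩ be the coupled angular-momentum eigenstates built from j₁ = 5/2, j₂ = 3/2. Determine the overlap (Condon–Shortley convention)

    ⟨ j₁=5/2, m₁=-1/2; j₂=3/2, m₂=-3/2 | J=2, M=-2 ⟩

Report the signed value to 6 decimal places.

+√(1/7) ≈ +0.377964

triangle: 2!×3!×1!/7! = 12/5040
(j±m)!: 2!×3!×0!×3!×0!×4! = 1728
prefactor² = (2J+1)×Δ×N² = 144/7
  k=0: +1/(0!×2!×3!×0!×0!×1!) = 1/12
Σ = 1/12  ⇒  CG² = 144/7×1/12² = 1/7
CG = +√(1/7) = +0.377964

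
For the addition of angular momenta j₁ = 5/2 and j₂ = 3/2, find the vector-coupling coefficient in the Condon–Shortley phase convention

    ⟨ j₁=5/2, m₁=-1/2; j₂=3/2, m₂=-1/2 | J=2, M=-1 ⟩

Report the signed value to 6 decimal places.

√[5·2!3!1!/7! · 2!3!1!2!1!3!] = √(12/7)
  +(−1)^0/∏(0,2,3,1,0,0)! = 1/12  (running 1/12)
  +(−1)^1/∏(1,1,2,0,1,1)! = -1/2  (running -5/12)
⟨..|..⟩ = √(12/7)·(-5/12) = -0.545545

-0.545545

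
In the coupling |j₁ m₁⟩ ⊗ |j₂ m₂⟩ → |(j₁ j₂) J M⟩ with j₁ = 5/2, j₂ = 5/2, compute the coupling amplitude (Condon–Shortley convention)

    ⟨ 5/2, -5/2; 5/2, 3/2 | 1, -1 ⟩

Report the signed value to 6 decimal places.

+0.377964  (= +√(1/7))

j₁+j₂−J=4  J+j₁−j₂=1  J−j₁+j₂=1  j₁+j₂+J+1=7
(j₁±m₁, j₂±m₂, J±M) = (0,5,4,1,0,2)
P² = 576/7
sum k=4..4:
  [4] +1/24 = 1/24
S = 1/24
C² = P²·S² = 1/7 ; C = +0.377964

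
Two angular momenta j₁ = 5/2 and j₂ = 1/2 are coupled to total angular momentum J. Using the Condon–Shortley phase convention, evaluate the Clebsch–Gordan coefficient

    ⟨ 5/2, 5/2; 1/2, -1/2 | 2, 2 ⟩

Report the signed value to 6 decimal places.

√[5·1!4!0!/6! · 5!0!0!1!4!0!] = √(480)
  +(−1)^0/∏(0,1,0,0,4,0)! = 1/24  (running 1/24)
⟨..|..⟩ = √(480)·(1/24) = +0.912871

+0.912871  (= +√(5/6))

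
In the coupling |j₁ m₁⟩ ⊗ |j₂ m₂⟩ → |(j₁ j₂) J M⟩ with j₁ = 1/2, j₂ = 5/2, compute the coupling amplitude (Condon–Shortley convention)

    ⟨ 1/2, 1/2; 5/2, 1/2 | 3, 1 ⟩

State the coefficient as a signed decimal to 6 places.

+√(2/3) = +0.816497

j₁+j₂−J=0  J+j₁−j₂=1  J−j₁+j₂=5  j₁+j₂+J+1=7
(j₁±m₁, j₂±m₂, J±M) = (1,0,3,2,4,2)
P² = 96
sum k=0..0:
  [0] +1/12 = 1/12
S = 1/12
C² = P²·S² = 2/3 ; C = +0.816497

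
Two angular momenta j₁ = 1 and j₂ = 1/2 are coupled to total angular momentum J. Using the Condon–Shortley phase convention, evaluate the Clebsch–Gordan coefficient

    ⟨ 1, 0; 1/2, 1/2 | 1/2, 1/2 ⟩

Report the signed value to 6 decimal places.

-0.577350

√[2·1!1!0!/3! · 1!1!1!0!1!0!] = √(1/3)
  +(−1)^1/∏(1,0,0,0,1,0)! = -1  (running -1)
⟨..|..⟩ = √(1/3)·(-1) = -0.577350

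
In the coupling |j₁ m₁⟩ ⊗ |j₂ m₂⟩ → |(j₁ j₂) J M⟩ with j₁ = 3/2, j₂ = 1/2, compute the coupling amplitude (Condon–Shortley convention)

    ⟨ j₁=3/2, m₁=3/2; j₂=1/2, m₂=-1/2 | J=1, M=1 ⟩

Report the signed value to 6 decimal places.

+0.866025

triangle: 1!*2!*0!/4! = 2/24
(j±m)!: 3!*0!*0!*1!*2!*0! = 12
prefactor² = (2J+1)*Δ*N² = 3
  k=0: +1/(0!*1!*0!*0!*2!*0!) = 1/2
Σ = 1/2  ⇒  CG² = 3*1/2² = 3/4
CG = +√(3/4) = +0.866025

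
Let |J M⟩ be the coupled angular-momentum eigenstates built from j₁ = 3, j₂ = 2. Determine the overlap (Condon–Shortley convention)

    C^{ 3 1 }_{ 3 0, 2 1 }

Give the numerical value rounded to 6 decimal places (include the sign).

√[7·2!4!2!/9! · 3!3!3!1!4!2!] = √(96/5)
  +(−1)^1/∏(1,1,2,2,2,0)! = -1/8  (running -1/8)
  +(−1)^2/∏(2,0,1,1,3,1)! = 1/12  (running -1/24)
⟨..|..⟩ = √(96/5)·(-1/24) = -0.182574

−√(1/30) = -0.182574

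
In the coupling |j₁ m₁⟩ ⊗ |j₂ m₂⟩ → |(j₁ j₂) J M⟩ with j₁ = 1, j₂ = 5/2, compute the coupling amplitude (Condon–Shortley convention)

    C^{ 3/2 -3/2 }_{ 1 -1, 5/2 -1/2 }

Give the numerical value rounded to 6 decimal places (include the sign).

√[4·2!0!3!/6! · 0!2!2!3!0!3!] = √(48/5)
  +(−1)^2/∏(2,0,0,0,0,3)! = 1/12  (running 1/12)
⟨..|..⟩ = √(48/5)·(1/12) = +0.258199

+√(1/15) = +0.258199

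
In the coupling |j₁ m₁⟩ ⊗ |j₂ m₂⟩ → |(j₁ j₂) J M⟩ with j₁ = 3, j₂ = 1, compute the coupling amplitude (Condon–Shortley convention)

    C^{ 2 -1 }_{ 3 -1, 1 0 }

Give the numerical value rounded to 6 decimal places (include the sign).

−√(8/21) = -0.617213

triangle: 2!*4!*0!/7! = 48/5040
(j±m)!: 2!*4!*1!*1!*1!*3! = 288
prefactor² = (2J+1)*Δ*N² = 96/7
  k=1: −1/(1!*1!*3!*0!*1!*0!) = -1/6
Σ = -1/6  ⇒  CG² = 96/7*(-1/6)² = 8/21
CG = −√(8/21) = -0.617213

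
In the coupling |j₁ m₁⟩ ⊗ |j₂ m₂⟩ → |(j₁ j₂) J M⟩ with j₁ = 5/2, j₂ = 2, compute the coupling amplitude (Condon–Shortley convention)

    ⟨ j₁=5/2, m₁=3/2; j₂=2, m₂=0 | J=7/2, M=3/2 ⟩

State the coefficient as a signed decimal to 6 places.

triangle: 1!·4!·3!/9! = 144/362880
(j±m)!: 4!·1!·2!·2!·5!·2! = 23040
prefactor² = (2J+1)·Δ·N² = 512/7
  k=0: +1/(0!·1!·1!·2!·3!·1!) = 1/12
  k=1: −1/(1!·0!·0!·1!·4!·2!) = -1/48
Σ = 1/16  ⇒  CG² = 512/7·1/16² = 2/7
CG = +√(2/7) = +0.534522

+0.534522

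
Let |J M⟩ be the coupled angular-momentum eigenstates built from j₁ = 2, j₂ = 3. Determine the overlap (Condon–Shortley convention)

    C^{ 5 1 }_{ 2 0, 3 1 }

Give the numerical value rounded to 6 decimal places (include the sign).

+√(3/7) = +0.654654

triangle: 0!·4!·6!/11! = 17280/39916800
(j±m)!: 2!·2!·4!·2!·6!·4! = 3317760
prefactor² = (2J+1)·Δ·N² = 110592/7
  k=0: +1/(0!·0!·2!·4!·2!·2!) = 1/192
Σ = 1/192  ⇒  CG² = 110592/7·1/192² = 3/7
CG = +√(3/7) = +0.654654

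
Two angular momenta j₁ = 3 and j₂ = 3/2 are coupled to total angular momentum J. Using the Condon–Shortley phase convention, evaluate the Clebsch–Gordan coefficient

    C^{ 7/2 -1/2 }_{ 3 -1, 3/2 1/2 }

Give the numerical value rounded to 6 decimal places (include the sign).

−√(2/7) ≈ -0.534522

triangle: 1!*5!*2!/9! = 240/362880
(j±m)!: 2!*4!*2!*1!*3!*4! = 13824
prefactor² = (2J+1)*Δ*N² = 512/7
  k=0: +1/(0!*1!*4!*2!*1!*0!) = 1/48
  k=1: −1/(1!*0!*3!*1!*2!*1!) = -1/12
Σ = -1/16  ⇒  CG² = 512/7*(-1/16)² = 2/7
CG = −√(2/7) = -0.534522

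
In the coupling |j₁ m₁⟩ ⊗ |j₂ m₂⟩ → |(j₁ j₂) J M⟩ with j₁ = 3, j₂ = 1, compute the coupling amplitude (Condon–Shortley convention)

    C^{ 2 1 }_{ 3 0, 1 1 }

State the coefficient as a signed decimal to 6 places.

+0.377964  (= +√(1/7))

√[5·2!4!0!/7! · 3!3!2!0!3!1!] = √(144/7)
  +(−1)^2/∏(2,0,1,0,3,0)! = 1/12  (running 1/12)
⟨..|..⟩ = √(144/7)·(1/12) = +0.377964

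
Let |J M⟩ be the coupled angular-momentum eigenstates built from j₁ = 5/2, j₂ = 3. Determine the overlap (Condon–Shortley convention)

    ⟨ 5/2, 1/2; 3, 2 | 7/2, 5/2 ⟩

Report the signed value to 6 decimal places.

j₁+j₂−J=2  J+j₁−j₂=3  J−j₁+j₂=4  j₁+j₂+J+1=10
(j₁±m₁, j₂±m₂, J±M) = (3,2,5,1,6,1)
P² = 4608/7
sum k=1..2:
  [1] −1/48 = -1/48
  [2] +1/72 = 1/72
S = -1/144
C² = P²·S² = 2/63 ; C = -0.178174

-0.178174  (= −√(2/63))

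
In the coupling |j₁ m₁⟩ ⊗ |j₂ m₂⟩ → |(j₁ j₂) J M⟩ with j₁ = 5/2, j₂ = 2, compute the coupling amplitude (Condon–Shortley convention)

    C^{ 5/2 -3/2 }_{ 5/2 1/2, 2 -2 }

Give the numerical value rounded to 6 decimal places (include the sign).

j₁+j₂−J=2  J+j₁−j₂=3  J−j₁+j₂=2  j₁+j₂+J+1=8
(j₁±m₁, j₂±m₂, J±M) = (3,2,0,4,1,4)
P² = 864/35
sum k=0..0:
  [0] +1/8 = 1/8
S = 1/8
C² = P²·S² = 27/70 ; C = +0.621059

+0.621059  (= +√(27/70))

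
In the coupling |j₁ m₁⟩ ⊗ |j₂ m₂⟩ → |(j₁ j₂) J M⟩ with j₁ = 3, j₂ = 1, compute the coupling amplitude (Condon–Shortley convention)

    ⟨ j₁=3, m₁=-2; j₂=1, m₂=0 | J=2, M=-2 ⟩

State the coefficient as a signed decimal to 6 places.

triangle: 2!·4!·0!/7! = 48/5040
(j±m)!: 1!·5!·1!·1!·0!·4! = 2880
prefactor² = (2J+1)·Δ·N² = 960/7
  k=1: −1/(1!·1!·4!·0!·0!·0!) = -1/24
Σ = -1/24  ⇒  CG² = 960/7·(-1/24)² = 5/21
CG = −√(5/21) = -0.487950

-0.487950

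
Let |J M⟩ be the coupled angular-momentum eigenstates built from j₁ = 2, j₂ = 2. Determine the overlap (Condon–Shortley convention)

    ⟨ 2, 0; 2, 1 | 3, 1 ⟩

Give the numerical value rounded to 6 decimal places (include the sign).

√[7·1!3!3!/8! · 2!2!3!1!4!2!] = √(36/5)
  +(−1)^0/∏(0,1,2,3,1,0)! = 1/12  (running 1/12)
  +(−1)^1/∏(1,0,1,2,2,1)! = -1/4  (running -1/6)
⟨..|..⟩ = √(36/5)·(-1/6) = -0.447214

-0.447214  (= −√(1/5))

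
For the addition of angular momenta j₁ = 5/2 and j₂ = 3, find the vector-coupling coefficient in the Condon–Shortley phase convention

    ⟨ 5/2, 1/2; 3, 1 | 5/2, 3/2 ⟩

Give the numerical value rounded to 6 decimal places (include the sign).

+0.169031

triangle: 3!*2!*3!/9! = 72/362880
(j±m)!: 3!*2!*4!*2!*4!*1! = 13824
prefactor² = (2J+1)*Δ*N² = 576/35
  k=1: −1/(1!*2!*1!*3!*1!*0!) = -1/12
  k=2: +1/(2!*1!*0!*2!*2!*1!) = 1/8
Σ = 1/24  ⇒  CG² = 576/35*1/24² = 1/35
CG = +√(1/35) = +0.169031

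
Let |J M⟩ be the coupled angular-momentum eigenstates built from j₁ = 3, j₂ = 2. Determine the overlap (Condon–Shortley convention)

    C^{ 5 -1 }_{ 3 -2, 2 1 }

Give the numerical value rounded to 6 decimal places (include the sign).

√[11·0!6!4!/11! · 1!5!3!1!4!6!] = √(414720/7)
  +(−1)^0/∏(0,0,5,3,1,1)! = 1/720  (running 1/720)
⟨..|..⟩ = √(414720/7)·(1/720) = +0.338062

+0.338062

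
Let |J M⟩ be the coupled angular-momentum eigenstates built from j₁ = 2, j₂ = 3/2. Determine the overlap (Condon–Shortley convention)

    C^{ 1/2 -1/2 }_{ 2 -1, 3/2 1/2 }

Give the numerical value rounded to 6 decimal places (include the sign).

triangle: 3!·1!·0!/5! = 6/120
(j±m)!: 1!·3!·2!·1!·0!·1! = 12
prefactor² = (2J+1)·Δ·N² = 6/5
  k=2: +1/(2!·1!·1!·0!·0!·0!) = 1/2
Σ = 1/2  ⇒  CG² = 6/5·1/2² = 3/10
CG = +√(3/10) = +0.547723

+√(3/10) = +0.547723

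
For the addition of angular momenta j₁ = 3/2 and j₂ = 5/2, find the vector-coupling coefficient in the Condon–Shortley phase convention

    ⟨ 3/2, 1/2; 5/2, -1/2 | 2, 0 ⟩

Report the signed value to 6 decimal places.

j₁+j₂−J=2  J+j₁−j₂=1  J−j₁+j₂=3  j₁+j₂+J+1=7
(j₁±m₁, j₂±m₂, J±M) = (2,1,2,3,2,2)
P² = 8/7
sum k=0..1:
  [0] +1/4 = 1/4
  [1] −1/2 = -1/2
S = -1/4
C² = P²·S² = 1/14 ; C = -0.267261

−√(1/14) = -0.267261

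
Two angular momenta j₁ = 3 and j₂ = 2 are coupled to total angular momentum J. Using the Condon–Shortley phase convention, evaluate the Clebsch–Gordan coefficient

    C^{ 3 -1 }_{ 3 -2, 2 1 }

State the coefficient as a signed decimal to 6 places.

+√(1/4) = +0.500000

triangle: 2!*4!*2!/9! = 96/362880
(j±m)!: 1!*5!*3!*1!*2!*4! = 34560
prefactor² = (2J+1)*Δ*N² = 64
  k=1: −1/(1!*1!*4!*2!*0!*0!) = -1/48
  k=2: +1/(2!*0!*3!*1!*1!*1!) = 1/12
Σ = 1/16  ⇒  CG² = 64*1/16² = 1/4
CG = +√(1/4) = +0.500000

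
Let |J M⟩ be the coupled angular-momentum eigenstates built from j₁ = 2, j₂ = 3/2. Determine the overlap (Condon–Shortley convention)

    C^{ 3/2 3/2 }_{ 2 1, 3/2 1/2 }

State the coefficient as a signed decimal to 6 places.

triangle: 2!·2!·1!/6! = 4/720
(j±m)!: 3!·1!·2!·1!·3!·0! = 72
prefactor² = (2J+1)·Δ·N² = 8/5
  k=1: −1/(1!·1!·0!·1!·2!·0!) = -1/2
Σ = -1/2  ⇒  CG² = 8/5·(-1/2)² = 2/5
CG = −√(2/5) = -0.632456

-0.632456  (= −√(2/5))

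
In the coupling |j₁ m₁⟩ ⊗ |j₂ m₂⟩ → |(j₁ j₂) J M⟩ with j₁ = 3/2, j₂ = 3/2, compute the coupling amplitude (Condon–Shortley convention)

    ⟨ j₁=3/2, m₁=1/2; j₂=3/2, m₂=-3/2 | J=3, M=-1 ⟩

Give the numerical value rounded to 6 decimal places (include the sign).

√[7·0!3!3!/7! · 2!1!0!3!2!4!] = √(144/5)
  +(−1)^0/∏(0,0,1,0,2,3)! = 1/12  (running 1/12)
⟨..|..⟩ = √(144/5)·(1/12) = +0.447214

+√(1/5) = +0.447214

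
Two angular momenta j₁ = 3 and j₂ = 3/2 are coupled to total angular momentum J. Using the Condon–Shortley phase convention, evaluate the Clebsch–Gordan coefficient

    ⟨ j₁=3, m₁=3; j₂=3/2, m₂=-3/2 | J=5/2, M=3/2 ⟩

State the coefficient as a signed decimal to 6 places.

+√(9/28) = +0.566947

√[6·2!4!1!/8! · 6!0!0!3!4!1!] = √(5184/7)
  +(−1)^0/∏(0,2,0,0,4,1)! = 1/48  (running 1/48)
⟨..|..⟩ = √(5184/7)·(1/48) = +0.566947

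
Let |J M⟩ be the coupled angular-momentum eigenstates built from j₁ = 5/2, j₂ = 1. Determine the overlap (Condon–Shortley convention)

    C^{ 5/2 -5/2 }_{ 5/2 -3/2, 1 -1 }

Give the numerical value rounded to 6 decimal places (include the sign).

+0.534522  (= +√(2/7))

√[6·1!4!1!/7! · 1!4!0!2!0!5!] = √(1152/7)
  +(−1)^0/∏(0,1,4,0,0,1)! = 1/24  (running 1/24)
⟨..|..⟩ = √(1152/7)·(1/24) = +0.534522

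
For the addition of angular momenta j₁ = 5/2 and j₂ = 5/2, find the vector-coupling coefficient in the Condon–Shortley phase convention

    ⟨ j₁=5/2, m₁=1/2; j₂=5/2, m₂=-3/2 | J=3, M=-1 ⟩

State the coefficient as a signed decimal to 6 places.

+√(1/30) = +0.182574

triangle: 2!·3!·3!/9! = 72/362880
(j±m)!: 3!·2!·1!·4!·2!·4! = 13824
prefactor² = (2J+1)·Δ·N² = 96/5
  k=0: +1/(0!·2!·2!·1!·1!·2!) = 1/8
  k=1: −1/(1!·1!·1!·0!·2!·3!) = -1/12
Σ = 1/24  ⇒  CG² = 96/5·1/24² = 1/30
CG = +√(1/30) = +0.182574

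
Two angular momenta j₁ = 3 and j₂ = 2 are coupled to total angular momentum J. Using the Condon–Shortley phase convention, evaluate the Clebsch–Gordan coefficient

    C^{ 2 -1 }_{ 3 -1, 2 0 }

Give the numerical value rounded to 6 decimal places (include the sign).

√[5·3!3!1!/8! · 2!4!2!2!1!3!] = √(36/7)
  +(−1)^1/∏(1,2,3,1,0,0)! = -1/12  (running -1/12)
  +(−1)^2/∏(2,1,2,0,1,1)! = 1/4  (running 1/6)
⟨..|..⟩ = √(36/7)·(1/6) = +0.377964

+√(1/7) ≈ +0.377964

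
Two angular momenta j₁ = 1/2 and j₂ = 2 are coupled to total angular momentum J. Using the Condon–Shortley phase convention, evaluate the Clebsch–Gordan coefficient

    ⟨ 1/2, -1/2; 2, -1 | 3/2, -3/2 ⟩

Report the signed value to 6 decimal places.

−√(1/5) ≈ -0.447214

triangle: 1!*0!*3!/5! = 6/120
(j±m)!: 0!*1!*1!*3!*0!*3! = 36
prefactor² = (2J+1)*Δ*N² = 36/5
  k=1: −1/(1!*0!*0!*0!*0!*3!) = -1/6
Σ = -1/6  ⇒  CG² = 36/5*(-1/6)² = 1/5
CG = −√(1/5) = -0.447214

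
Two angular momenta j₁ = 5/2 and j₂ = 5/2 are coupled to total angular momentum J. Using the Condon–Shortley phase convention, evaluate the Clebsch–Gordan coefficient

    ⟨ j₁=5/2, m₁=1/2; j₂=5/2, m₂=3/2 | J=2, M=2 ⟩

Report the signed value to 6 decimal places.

+√(9/28) = +0.566947

triangle: 3!×2!×2!/8! = 24/40320
(j±m)!: 3!×2!×4!×1!×4!×0! = 6912
prefactor² = (2J+1)×Δ×N² = 144/7
  k=2: +1/(2!×1!×0!×2!×2!×0!) = 1/8
Σ = 1/8  ⇒  CG² = 144/7×1/8² = 9/28
CG = +√(9/28) = +0.566947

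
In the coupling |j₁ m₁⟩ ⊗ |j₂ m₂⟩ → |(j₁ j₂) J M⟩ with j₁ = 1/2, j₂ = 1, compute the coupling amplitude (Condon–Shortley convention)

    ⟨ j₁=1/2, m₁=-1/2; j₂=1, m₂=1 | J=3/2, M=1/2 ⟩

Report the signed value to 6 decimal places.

+√(1/3) ≈ +0.577350

j₁+j₂−J=0  J+j₁−j₂=1  J−j₁+j₂=2  j₁+j₂+J+1=4
(j₁±m₁, j₂±m₂, J±M) = (0,1,2,0,2,1)
P² = 4/3
sum k=0..0:
  [0] +1/2 = 1/2
S = 1/2
C² = P²·S² = 1/3 ; C = +0.577350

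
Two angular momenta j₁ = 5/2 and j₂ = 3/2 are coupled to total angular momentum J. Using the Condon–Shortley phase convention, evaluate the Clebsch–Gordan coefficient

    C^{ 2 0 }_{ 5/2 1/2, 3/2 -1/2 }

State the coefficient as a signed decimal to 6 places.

−√(1/14) = -0.267261

√[5·2!3!1!/7! · 3!2!1!2!2!2!] = √(8/7)
  +(−1)^0/∏(0,2,2,1,1,0)! = 1/4  (running 1/4)
  +(−1)^1/∏(1,1,1,0,2,1)! = -1/2  (running -1/4)
⟨..|..⟩ = √(8/7)·(-1/4) = -0.267261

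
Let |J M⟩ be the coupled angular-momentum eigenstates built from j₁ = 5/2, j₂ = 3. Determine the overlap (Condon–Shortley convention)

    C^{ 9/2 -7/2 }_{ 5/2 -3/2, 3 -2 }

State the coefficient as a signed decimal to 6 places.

j₁+j₂−J=1  J+j₁−j₂=4  J−j₁+j₂=5  j₁+j₂+J+1=11
(j₁±m₁, j₂±m₂, J±M) = (1,4,1,5,1,8)
P² = 921600/11
sum k=0..1:
  [0] +1/576 = 1/576
  [1] −1/720 = -1/720
S = 1/2880
C² = P²·S² = 1/99 ; C = +0.100504

+0.100504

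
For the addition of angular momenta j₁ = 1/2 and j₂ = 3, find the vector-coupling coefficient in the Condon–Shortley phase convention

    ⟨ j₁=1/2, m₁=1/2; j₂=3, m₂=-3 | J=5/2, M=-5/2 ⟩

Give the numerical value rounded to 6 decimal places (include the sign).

+0.925820

triangle: 1!*0!*5!/7! = 120/5040
(j±m)!: 1!*0!*0!*6!*0!*5! = 86400
prefactor² = (2J+1)*Δ*N² = 86400/7
  k=0: +1/(0!*1!*0!*0!*0!*5!) = 1/120
Σ = 1/120  ⇒  CG² = 86400/7*1/120² = 6/7
CG = +√(6/7) = +0.925820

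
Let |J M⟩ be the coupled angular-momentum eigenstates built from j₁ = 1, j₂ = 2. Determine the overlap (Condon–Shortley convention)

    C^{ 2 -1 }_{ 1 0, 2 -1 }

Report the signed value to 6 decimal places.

+√(1/6) = +0.408248

triangle: 1!·1!·3!/6! = 6/720
(j±m)!: 1!·1!·1!·3!·1!·3! = 36
prefactor² = (2J+1)·Δ·N² = 3/2
  k=0: +1/(0!·1!·1!·1!·0!·2!) = 1/2
  k=1: −1/(1!·0!·0!·0!·1!·3!) = -1/6
Σ = 1/3  ⇒  CG² = 3/2·1/3² = 1/6
CG = +√(1/6) = +0.408248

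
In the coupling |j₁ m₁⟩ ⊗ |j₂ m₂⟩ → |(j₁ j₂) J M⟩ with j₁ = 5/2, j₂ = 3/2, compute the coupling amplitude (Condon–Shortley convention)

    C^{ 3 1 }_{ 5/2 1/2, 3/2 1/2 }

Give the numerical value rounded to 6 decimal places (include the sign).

√[7·1!4!2!/8! · 3!2!2!1!4!2!] = √(48/5)
  +(−1)^0/∏(0,1,2,2,2,0)! = 1/8  (running 1/8)
  +(−1)^1/∏(1,0,1,1,3,1)! = -1/6  (running -1/24)
⟨..|..⟩ = √(48/5)·(-1/24) = -0.129099

−√(1/60) = -0.129099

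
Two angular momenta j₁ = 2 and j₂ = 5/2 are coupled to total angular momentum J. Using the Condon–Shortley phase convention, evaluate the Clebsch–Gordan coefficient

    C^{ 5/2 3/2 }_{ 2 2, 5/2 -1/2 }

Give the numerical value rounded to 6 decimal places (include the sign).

triangle: 2!×2!×3!/8! = 24/40320
(j±m)!: 4!×0!×2!×3!×4!×1! = 6912
prefactor² = (2J+1)×Δ×N² = 864/35
  k=0: +1/(0!×2!×0!×2!×2!×1!) = 1/8
Σ = 1/8  ⇒  CG² = 864/35×1/8² = 27/70
CG = +√(27/70) = +0.621059

+0.621059  (= +√(27/70))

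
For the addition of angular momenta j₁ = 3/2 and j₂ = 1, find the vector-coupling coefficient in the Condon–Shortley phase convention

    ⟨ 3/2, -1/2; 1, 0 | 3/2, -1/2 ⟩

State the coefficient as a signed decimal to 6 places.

j₁+j₂−J=1  J+j₁−j₂=2  J−j₁+j₂=1  j₁+j₂+J+1=5
(j₁±m₁, j₂±m₂, J±M) = (1,2,1,1,1,2)
P² = 4/15
sum k=0..1:
  [0] +1/2 = 1/2
  [1] −1/1 = -1
S = -1/2
C² = P²·S² = 1/15 ; C = -0.258199

-0.258199  (= −√(1/15))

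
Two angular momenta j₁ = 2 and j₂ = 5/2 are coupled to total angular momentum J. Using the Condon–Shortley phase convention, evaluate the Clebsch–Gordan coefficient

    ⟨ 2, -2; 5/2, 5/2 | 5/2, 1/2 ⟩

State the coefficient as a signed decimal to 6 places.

j₁+j₂−J=2  J+j₁−j₂=2  J−j₁+j₂=3  j₁+j₂+J+1=8
(j₁±m₁, j₂±m₂, J±M) = (0,4,5,0,3,2)
P² = 864/7
sum k=2..2:
  [2] +1/24 = 1/24
S = 1/24
C² = P²·S² = 3/14 ; C = +0.462910

+0.462910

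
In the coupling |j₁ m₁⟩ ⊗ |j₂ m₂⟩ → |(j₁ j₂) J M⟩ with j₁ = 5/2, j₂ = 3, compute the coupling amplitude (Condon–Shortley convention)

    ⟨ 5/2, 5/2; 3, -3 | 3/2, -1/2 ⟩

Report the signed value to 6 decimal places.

triangle: 4!×1!×2!/8! = 48/40320
(j±m)!: 5!×0!×0!×6!×1!×2! = 172800
prefactor² = (2J+1)×Δ×N² = 5760/7
  k=0: +1/(0!×4!×0!×0!×1!×2!) = 1/48
Σ = 1/48  ⇒  CG² = 5760/7×1/48² = 5/14
CG = +√(5/14) = +0.597614

+√(5/14) ≈ +0.597614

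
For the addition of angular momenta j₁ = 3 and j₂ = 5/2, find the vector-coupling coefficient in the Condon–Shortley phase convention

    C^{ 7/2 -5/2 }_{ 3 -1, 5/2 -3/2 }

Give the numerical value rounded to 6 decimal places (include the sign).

−√(10/63) = -0.398410

triangle: 2!*4!*3!/10! = 288/3628800
(j±m)!: 2!*4!*1!*4!*1!*6! = 829440
prefactor² = (2J+1)*Δ*N² = 18432/35
  k=0: +1/(0!*2!*4!*1!*0!*2!) = 1/96
  k=1: −1/(1!*1!*3!*0!*1!*3!) = -1/36
Σ = -5/288  ⇒  CG² = 18432/35*(-5/288)² = 10/63
CG = −√(10/63) = -0.398410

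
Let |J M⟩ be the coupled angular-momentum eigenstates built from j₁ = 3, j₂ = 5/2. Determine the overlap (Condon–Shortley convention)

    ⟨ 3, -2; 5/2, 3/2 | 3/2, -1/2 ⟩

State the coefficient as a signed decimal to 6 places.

−√(1/21) = -0.218218

√[4·4!2!1!/8! · 1!5!4!1!1!2!] = √(192/7)
  +(−1)^3/∏(3,1,2,1,0,0)! = -1/12  (running -1/12)
  +(−1)^4/∏(4,0,1,0,1,1)! = 1/24  (running -1/24)
⟨..|..⟩ = √(192/7)·(-1/24) = -0.218218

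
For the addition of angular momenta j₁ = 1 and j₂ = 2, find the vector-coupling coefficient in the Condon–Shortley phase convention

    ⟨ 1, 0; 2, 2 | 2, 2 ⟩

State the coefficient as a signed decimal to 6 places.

-0.816497  (= −√(2/3))

triangle: 1!×1!×3!/6! = 6/720
(j±m)!: 1!×1!×4!×0!×4!×0! = 576
prefactor² = (2J+1)×Δ×N² = 24
  k=1: −1/(1!×0!×0!×3!×1!×0!) = -1/6
Σ = -1/6  ⇒  CG² = 24×(-1/6)² = 2/3
CG = −√(2/3) = -0.816497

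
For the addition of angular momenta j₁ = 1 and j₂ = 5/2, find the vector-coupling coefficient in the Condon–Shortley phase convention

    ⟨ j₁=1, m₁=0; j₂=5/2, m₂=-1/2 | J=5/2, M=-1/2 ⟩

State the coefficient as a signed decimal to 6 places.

j₁+j₂−J=1  J+j₁−j₂=1  J−j₁+j₂=4  j₁+j₂+J+1=7
(j₁±m₁, j₂±m₂, J±M) = (1,1,2,3,2,3)
P² = 144/35
sum k=0..1:
  [0] +1/4 = 1/4
  [1] −1/6 = -1/6
S = 1/12
C² = P²·S² = 1/35 ; C = +0.169031

+0.169031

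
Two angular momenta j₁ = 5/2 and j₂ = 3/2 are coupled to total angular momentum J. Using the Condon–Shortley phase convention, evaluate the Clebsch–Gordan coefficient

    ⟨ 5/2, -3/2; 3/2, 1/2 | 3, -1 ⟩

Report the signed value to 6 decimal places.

triangle: 1!·4!·2!/8! = 48/40320
(j±m)!: 1!·4!·2!·1!·2!·4! = 2304
prefactor² = (2J+1)·Δ·N² = 96/5
  k=0: +1/(0!·1!·4!·2!·0!·0!) = 1/48
  k=1: −1/(1!·0!·3!·1!·1!·1!) = -1/6
Σ = -7/48  ⇒  CG² = 96/5·(-7/48)² = 49/120
CG = −√(49/120) = -0.639010

-0.639010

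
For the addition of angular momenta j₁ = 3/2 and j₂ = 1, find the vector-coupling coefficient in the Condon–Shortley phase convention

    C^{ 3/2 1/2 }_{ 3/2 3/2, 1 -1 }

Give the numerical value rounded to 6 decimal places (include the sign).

√[4·1!2!1!/5! · 3!0!0!2!2!1!] = √(8/5)
  +(−1)^0/∏(0,1,0,0,2,1)! = 1/2  (running 1/2)
⟨..|..⟩ = √(8/5)·(1/2) = +0.632456

+0.632456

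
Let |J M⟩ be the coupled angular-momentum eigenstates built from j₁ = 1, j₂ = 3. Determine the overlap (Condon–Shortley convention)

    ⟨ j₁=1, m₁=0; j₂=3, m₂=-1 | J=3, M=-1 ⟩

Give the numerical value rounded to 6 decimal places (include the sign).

+√(1/12) = +0.288675

triangle: 1!*1!*5!/8! = 120/40320
(j±m)!: 1!*1!*2!*4!*2!*4! = 2304
prefactor² = (2J+1)*Δ*N² = 48
  k=0: +1/(0!*1!*1!*2!*0!*3!) = 1/12
  k=1: −1/(1!*0!*0!*1!*1!*4!) = -1/24
Σ = 1/24  ⇒  CG² = 48*1/24² = 1/12
CG = +√(1/12) = +0.288675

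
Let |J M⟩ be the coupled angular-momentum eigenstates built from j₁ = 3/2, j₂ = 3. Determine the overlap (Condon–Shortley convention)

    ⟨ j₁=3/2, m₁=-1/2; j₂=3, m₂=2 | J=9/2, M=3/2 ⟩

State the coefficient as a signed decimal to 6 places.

j₁+j₂−J=0  J+j₁−j₂=3  J−j₁+j₂=6  j₁+j₂+J+1=10
(j₁±m₁, j₂±m₂, J±M) = (1,2,5,1,6,3)
P² = 86400/7
sum k=0..0:
  [0] +1/240 = 1/240
S = 1/240
C² = P²·S² = 3/14 ; C = +0.462910

+0.462910  (= +√(3/14))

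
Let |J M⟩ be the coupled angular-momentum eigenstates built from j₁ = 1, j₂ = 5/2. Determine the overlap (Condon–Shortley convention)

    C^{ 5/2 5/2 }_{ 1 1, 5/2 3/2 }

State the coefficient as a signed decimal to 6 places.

+√(2/7) ≈ +0.534522

j₁+j₂−J=1  J+j₁−j₂=1  J−j₁+j₂=4  j₁+j₂+J+1=7
(j₁±m₁, j₂±m₂, J±M) = (2,0,4,1,5,0)
P² = 1152/7
sum k=0..0:
  [0] +1/24 = 1/24
S = 1/24
C² = P²·S² = 2/7 ; C = +0.534522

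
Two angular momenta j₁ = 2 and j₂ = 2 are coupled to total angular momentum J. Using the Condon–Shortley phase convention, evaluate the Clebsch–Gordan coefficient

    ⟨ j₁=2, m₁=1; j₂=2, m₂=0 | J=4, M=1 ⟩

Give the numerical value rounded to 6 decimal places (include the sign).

j₁+j₂−J=0  J+j₁−j₂=4  J−j₁+j₂=4  j₁+j₂+J+1=9
(j₁±m₁, j₂±m₂, J±M) = (3,1,2,2,5,3)
P² = 1728/7
sum k=0..0:
  [0] +1/24 = 1/24
S = 1/24
C² = P²·S² = 3/7 ; C = +0.654654

+0.654654  (= +√(3/7))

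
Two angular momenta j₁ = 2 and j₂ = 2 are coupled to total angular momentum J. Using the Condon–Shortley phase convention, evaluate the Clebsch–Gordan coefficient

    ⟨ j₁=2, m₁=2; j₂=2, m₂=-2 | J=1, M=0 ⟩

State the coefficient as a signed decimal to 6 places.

+0.632456  (= +√(2/5))

triangle: 3!*1!*1!/6! = 6/720
(j±m)!: 4!*0!*0!*4!*1!*1! = 576
prefactor² = (2J+1)*Δ*N² = 72/5
  k=0: +1/(0!*3!*0!*0!*1!*1!) = 1/6
Σ = 1/6  ⇒  CG² = 72/5*1/6² = 2/5
CG = +√(2/5) = +0.632456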